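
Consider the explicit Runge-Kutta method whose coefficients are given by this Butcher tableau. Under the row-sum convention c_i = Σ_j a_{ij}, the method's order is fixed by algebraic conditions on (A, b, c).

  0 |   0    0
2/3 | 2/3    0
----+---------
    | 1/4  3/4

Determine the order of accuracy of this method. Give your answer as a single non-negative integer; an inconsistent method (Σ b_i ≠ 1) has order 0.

2

b = (1/4, 3/4)
c = (0, 2/3)
Σ b_i: 1/4·1 + 3/4·1 = 1 ✓
b·c: 3/4·2/3 = 1/2 ✓; 2 stages ⇒ order 2.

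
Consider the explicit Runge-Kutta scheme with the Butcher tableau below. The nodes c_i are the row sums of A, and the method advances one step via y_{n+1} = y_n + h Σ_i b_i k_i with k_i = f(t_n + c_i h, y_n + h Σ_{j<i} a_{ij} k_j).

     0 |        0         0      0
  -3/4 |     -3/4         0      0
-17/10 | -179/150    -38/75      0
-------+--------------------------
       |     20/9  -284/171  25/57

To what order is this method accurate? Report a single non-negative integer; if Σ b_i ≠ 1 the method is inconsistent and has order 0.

3

b = (20/9, -284/171, 25/57)
c = (0, -3/4, -17/10)
Ac = (0, 0, 19/50)
Σ b_i: 20/9·1 + (-284/171)·1 + 25/57·1 = 1 ✓
b·c: (-284/171)·(-3/4) + 25/57·(-17/10) = 1/2 ✓
b·c²: (-284/171)·9/16 + 25/57·289/100 = 1/3 ✓
b·Ac: 25/57·19/50 = 1/6 ✓; 3 stages ⇒ order 3.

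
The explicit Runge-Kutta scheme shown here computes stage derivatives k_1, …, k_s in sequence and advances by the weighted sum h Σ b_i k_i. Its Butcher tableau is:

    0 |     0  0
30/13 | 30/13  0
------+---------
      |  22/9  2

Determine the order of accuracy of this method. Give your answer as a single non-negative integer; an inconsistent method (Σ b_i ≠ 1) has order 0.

b = (22/9, 2)
c = (0, 30/13)
Σ b_i: 22/9·1 + 2·1 = 40/9 ≠ 1 ⇒ order 0.

0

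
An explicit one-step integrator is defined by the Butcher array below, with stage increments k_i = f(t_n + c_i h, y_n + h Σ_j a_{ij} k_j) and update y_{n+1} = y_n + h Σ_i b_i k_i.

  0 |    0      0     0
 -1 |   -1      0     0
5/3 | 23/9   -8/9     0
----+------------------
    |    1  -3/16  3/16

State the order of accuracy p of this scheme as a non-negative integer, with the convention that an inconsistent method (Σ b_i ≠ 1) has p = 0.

b = (1, -3/16, 3/16)
c = (0, -1, 5/3)
Ac = (0, 0, 8/9)
Σ b_i: 1·1 + (-3/16)·1 + 3/16·1 = 1 ✓
b·c: (-3/16)·(-1) + 3/16·5/3 = 1/2 ✓
b·c²: (-3/16)·1 + 3/16·25/9 = 1/3 ✓
b·Ac: 3/16·8/9 = 1/6 ✓; 3 stages ⇒ order 3.

3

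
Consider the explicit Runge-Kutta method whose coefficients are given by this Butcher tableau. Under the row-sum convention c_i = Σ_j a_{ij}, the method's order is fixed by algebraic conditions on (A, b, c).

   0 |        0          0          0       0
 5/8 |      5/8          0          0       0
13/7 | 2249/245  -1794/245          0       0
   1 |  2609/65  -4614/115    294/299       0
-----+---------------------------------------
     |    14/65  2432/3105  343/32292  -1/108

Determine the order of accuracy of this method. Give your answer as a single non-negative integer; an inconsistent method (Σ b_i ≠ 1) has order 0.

b = (14/65, 2432/3105, 343/32292, -1/108)
c = (0, 5/8, 13/7, 1)
Ac = (0, 0, -897/196, -93/4)
Σ b_i: 14/65·1 + 2432/3105·1 + 343/32292·1 + (-1/108)·1 = 1 ✓
b·c: 2432/3105·5/8 + 343/32292·13/7 + (-1/108)·1 = 1/2 ✓
b·c²: 2432/3105·25/64 + 343/32292·169/49 + (-1/108)·1 = 1/3 ✓
b·Ac: 343/32292·(-897/196) + (-1/108)·(-93/4) = 1/6 ✓
b·c³: 2432/3105·125/512 + 343/32292·2197/343 + (-1/108)·1 = 1/4 ✓
b·(c∘Ac): 343/32292·(-11661/1372) + (-1/108)·(-93/4) = 1/8 ✓
b·Ac²: 343/32292·(-4485/1568) + (-1/108)·(-393/32) = 1/12 ✓
b·A²c: (-1/108)·(-9/2) = 1/24 ✓; 4 stages ⇒ order 4.

4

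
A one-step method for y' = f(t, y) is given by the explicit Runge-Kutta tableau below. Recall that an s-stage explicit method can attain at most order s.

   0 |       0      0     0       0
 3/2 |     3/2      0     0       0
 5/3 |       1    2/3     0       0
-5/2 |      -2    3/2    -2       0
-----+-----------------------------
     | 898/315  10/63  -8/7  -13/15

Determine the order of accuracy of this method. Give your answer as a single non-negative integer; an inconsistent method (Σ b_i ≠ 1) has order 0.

b = (898/315, 10/63, -8/7, -13/15)
c = (0, 3/2, 5/3, -5/2)
Ac = (0, 0, 1, -13/12)
Σ b_i: 898/315·1 + 10/63·1 + (-8/7)·1 + (-13/15)·1 = 1 ✓
b·c: 10/63·3/2 + (-8/7)·5/3 + (-13/15)·(-5/2) = 1/2 ✓
b·c²: 10/63·9/4 + (-8/7)·25/9 + (-13/15)·25/4 = -2075/252 ≠ 1/3 ⇒ order 2.
b·Ac: (-8/7)·1 + (-13/15)·(-13/12) = -257/1260 ≠ 1/6

2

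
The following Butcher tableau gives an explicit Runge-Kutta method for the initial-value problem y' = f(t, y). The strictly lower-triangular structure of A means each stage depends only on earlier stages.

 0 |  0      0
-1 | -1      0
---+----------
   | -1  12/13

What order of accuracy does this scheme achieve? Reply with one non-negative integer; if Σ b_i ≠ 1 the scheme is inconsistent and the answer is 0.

b = (-1, 12/13)
c = (0, -1)
Σ b_i: (-1)·1 + 12/13·1 = -1/13 ≠ 1 ⇒ order 0.

0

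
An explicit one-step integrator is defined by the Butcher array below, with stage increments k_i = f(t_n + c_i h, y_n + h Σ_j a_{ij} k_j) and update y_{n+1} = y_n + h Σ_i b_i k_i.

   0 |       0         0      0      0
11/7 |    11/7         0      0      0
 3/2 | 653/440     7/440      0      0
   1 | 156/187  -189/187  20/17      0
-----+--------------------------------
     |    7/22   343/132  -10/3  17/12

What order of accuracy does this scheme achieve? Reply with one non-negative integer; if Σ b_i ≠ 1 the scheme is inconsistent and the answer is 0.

b = (7/22, 343/132, -10/3, 17/12)
c = (0, 11/7, 3/2, 1)
Ac = (0, 0, 1/40, 3/17)
Σ b_i: 7/22·1 + 343/132·1 + (-10/3)·1 + 17/12·1 = 1 ✓
b·c: 343/132·11/7 + (-10/3)·3/2 + 17/12·1 = 1/2 ✓
b·c²: 343/132·121/49 + (-10/3)·9/4 + 17/12·1 = 1/3 ✓
b·Ac: (-10/3)·1/40 + 17/12·3/17 = 1/6 ✓
b·c³: 343/132·1331/343 + (-10/3)·27/8 + 17/12·1 = 1/4 ✓
b·(c∘Ac): (-10/3)·3/80 + 17/12·3/17 = 1/8 ✓
b·Ac²: (-10/3)·11/280 + 17/12·18/119 = 1/12 ✓
b·A²c: 17/12·1/34 = 1/24 ✓; 4 stages ⇒ order 4.

4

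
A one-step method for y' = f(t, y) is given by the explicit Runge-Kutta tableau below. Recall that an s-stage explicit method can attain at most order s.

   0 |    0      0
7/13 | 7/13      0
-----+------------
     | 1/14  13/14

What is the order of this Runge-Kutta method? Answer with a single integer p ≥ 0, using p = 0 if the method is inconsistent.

b = (1/14, 13/14)
c = (0, 7/13)
Σ b_i: 1/14·1 + 13/14·1 = 1 ✓
b·c: 13/14·7/13 = 1/2 ✓; 2 stages ⇒ order 2.

2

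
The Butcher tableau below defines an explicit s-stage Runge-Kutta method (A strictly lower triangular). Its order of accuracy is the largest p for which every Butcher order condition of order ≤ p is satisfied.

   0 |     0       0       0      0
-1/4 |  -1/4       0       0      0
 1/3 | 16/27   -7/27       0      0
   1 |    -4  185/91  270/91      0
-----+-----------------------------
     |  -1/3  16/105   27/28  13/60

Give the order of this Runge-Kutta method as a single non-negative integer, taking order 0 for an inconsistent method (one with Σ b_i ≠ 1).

4

b = (-1/3, 16/105, 27/28, 13/60)
c = (0, -1/4, 1/3, 1)
Ac = (0, 0, 7/108, 25/52)
Σ b_i: (-1/3)·1 + 16/105·1 + 27/28·1 + 13/60·1 = 1 ✓
b·c: 16/105·(-1/4) + 27/28·1/3 + 13/60·1 = 1/2 ✓
b·c²: 16/105·1/16 + 27/28·1/9 + 13/60·1 = 1/3 ✓
b·Ac: 27/28·7/108 + 13/60·25/52 = 1/6 ✓
b·c³: 16/105·(-1/64) + 27/28·1/27 + 13/60·1 = 1/4 ✓
b·(c∘Ac): 27/28·7/324 + 13/60·25/52 = 1/8 ✓
b·Ac²: 27/28·(-7/432) + 13/60·95/208 = 1/12 ✓
b·A²c: 13/60·5/26 = 1/24 ✓; 4 stages ⇒ order 4.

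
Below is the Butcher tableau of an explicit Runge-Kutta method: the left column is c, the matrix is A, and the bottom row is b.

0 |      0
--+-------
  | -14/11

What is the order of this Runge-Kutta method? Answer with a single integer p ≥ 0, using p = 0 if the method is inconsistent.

b = (-14/11)
c = (0)
Σ b_i: (-14/11)·1 = -14/11 ≠ 1 ⇒ order 0.

0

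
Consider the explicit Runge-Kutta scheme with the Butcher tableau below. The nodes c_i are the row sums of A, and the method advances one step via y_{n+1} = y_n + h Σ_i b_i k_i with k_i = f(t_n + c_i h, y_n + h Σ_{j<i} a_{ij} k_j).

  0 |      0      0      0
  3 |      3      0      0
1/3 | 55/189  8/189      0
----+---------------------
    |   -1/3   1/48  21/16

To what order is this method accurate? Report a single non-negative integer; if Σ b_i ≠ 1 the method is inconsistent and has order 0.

b = (-1/3, 1/48, 21/16)
c = (0, 3, 1/3)
Ac = (0, 0, 8/63)
Σ b_i: (-1/3)·1 + 1/48·1 + 21/16·1 = 1 ✓
b·c: 1/48·3 + 21/16·1/3 = 1/2 ✓
b·c²: 1/48·9 + 21/16·1/9 = 1/3 ✓
b·Ac: 21/16·8/63 = 1/6 ✓; 3 stages ⇒ order 3.

3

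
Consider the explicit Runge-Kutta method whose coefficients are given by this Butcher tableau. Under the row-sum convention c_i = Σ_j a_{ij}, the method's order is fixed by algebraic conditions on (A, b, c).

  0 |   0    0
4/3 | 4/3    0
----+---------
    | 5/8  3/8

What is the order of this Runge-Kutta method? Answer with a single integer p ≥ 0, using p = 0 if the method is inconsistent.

b = (5/8, 3/8)
c = (0, 4/3)
Σ b_i: 5/8·1 + 3/8·1 = 1 ✓
b·c: 3/8·4/3 = 1/2 ✓; 2 stages ⇒ order 2.

2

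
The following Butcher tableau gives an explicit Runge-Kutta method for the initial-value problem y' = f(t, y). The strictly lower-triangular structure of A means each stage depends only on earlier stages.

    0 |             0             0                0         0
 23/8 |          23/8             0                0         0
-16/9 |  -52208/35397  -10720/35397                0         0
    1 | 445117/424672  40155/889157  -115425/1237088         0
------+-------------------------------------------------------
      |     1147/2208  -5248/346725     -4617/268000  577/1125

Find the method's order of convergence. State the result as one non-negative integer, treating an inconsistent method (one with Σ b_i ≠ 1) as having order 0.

4

b = (1147/2208, -5248/346725, -4617/268000, 577/1125)
c = (0, 23/8, -16/9, 1)
Ac = (0, 0, -1340/1539, 1365/4616)
Σ b_i: 1147/2208·1 + (-5248/346725)·1 + (-4617/268000)·1 + 577/1125·1 = 1 ✓
b·c: (-5248/346725)·23/8 + (-4617/268000)·(-16/9) + 577/1125·1 = 1/2 ✓
b·c²: (-5248/346725)·529/64 + (-4617/268000)·256/81 + 577/1125·1 = 1/3 ✓
b·Ac: (-4617/268000)·(-1340/1539) + 577/1125·1365/4616 = 1/6 ✓
b·c³: (-5248/346725)·12167/512 + (-4617/268000)·(-4096/729) + 577/1125·1 = 1/4 ✓
b·(c∘Ac): (-4617/268000)·21440/13851 + 577/1125·1365/4616 = 1/8 ✓
b·Ac²: (-4617/268000)·(-7705/3078) + 577/1125·2895/36928 = 1/12 ✓
b·A²c: 577/1125·375/4616 = 1/24 ✓; 4 stages ⇒ order 4.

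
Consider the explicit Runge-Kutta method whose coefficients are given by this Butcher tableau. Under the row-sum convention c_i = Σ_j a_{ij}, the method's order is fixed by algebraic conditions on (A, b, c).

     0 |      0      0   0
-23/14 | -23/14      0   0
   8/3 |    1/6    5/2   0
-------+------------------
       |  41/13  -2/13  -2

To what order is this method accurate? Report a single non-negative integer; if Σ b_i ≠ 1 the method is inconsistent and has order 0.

1

b = (41/13, -2/13, -2)
c = (0, -23/14, 8/3)
Ac = (0, 0, -115/28)
Σ b_i: 41/13·1 + (-2/13)·1 + (-2)·1 = 1 ✓
b·c: (-2/13)·(-23/14) + (-2)·8/3 = -1387/273 ≠ 1/2 ⇒ order 1.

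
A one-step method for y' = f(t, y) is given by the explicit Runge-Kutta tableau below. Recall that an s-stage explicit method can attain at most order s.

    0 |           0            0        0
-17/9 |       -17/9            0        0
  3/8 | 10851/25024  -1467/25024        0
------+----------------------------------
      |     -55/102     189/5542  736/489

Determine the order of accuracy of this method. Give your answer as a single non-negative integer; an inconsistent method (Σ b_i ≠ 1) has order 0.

b = (-55/102, 189/5542, 736/489)
c = (0, -17/9, 3/8)
Ac = (0, 0, 163/1472)
Σ b_i: (-55/102)·1 + 189/5542·1 + 736/489·1 = 1 ✓
b·c: 189/5542·(-17/9) + 736/489·3/8 = 1/2 ✓
b·c²: 189/5542·289/81 + 736/489·9/64 = 1/3 ✓
b·Ac: 736/489·163/1472 = 1/6 ✓; 3 stages ⇒ order 3.

3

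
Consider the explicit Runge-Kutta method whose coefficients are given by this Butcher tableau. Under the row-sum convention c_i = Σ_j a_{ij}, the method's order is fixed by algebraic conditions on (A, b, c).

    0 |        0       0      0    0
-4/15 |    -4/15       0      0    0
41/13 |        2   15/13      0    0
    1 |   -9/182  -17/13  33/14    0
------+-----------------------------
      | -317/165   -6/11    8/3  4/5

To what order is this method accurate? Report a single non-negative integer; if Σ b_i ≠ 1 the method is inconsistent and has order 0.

1

b = (-317/165, -6/11, 8/3, 4/5)
c = (0, -4/15, 41/13, 1)
Ac = (0, 0, -4/13, 21247/2730)
Σ b_i: (-317/165)·1 + (-6/11)·1 + 8/3·1 + 4/5·1 = 1 ✓
b·c: (-6/11)·(-4/15) + 8/3·41/13 + 4/5·1 = 20068/2145 ≠ 1/2 ⇒ order 1.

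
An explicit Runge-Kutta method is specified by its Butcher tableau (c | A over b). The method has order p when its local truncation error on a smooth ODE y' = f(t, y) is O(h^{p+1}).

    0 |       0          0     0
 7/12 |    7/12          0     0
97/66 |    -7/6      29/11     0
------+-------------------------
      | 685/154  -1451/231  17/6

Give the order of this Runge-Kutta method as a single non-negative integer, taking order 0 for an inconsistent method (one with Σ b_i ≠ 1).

b = (685/154, -1451/231, 17/6)
c = (0, 7/12, 97/66)
Ac = (0, 0, 203/132)
Σ b_i: 685/154·1 + (-1451/231)·1 + 17/6·1 = 1 ✓
b·c: (-1451/231)·7/12 + 17/6·97/66 = 1/2 ✓
b·c²: (-1451/231)·49/144 + 17/6·9409/4356 = 23131/5808 ≠ 1/3 ⇒ order 2.
b·Ac: 17/6·203/132 = 3451/792 ≠ 1/6

2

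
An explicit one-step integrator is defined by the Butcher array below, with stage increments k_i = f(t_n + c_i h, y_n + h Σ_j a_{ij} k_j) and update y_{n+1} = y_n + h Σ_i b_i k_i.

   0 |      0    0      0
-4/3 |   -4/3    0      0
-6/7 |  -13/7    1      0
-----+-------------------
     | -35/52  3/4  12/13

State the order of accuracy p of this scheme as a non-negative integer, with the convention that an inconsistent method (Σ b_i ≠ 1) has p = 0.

1

b = (-35/52, 3/4, 12/13)
c = (0, -4/3, -6/7)
Ac = (0, 0, -4/3)
Σ b_i: (-35/52)·1 + 3/4·1 + 12/13·1 = 1 ✓
b·c: 3/4·(-4/3) + 12/13·(-6/7) = -163/91 ≠ 1/2 ⇒ order 1.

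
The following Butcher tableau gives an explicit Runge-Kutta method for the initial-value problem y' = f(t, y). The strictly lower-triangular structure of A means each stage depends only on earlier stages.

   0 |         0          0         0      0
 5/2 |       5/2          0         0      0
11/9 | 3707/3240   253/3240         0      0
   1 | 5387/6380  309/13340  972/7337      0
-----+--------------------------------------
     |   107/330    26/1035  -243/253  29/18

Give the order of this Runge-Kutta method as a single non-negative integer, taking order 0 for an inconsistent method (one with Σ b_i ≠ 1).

4

b = (107/330, 26/1035, -243/253, 29/18)
c = (0, 5/2, 11/9, 1)
Ac = (0, 0, 253/1296, 51/232)
Σ b_i: 107/330·1 + 26/1035·1 + (-243/253)·1 + 29/18·1 = 1 ✓
b·c: 26/1035·5/2 + (-243/253)·11/9 + 29/18·1 = 1/2 ✓
b·c²: 26/1035·25/4 + (-243/253)·121/81 + 29/18·1 = 1/3 ✓
b·Ac: (-243/253)·253/1296 + 29/18·51/232 = 1/6 ✓
b·c³: 26/1035·125/8 + (-243/253)·1331/729 + 29/18·1 = 1/4 ✓
b·(c∘Ac): (-243/253)·2783/11664 + 29/18·51/232 = 1/8 ✓
b·Ac²: (-243/253)·1265/2592 + 29/18·159/464 = 1/12 ✓
b·A²c: 29/18·3/116 = 1/24 ✓; 4 stages ⇒ order 4.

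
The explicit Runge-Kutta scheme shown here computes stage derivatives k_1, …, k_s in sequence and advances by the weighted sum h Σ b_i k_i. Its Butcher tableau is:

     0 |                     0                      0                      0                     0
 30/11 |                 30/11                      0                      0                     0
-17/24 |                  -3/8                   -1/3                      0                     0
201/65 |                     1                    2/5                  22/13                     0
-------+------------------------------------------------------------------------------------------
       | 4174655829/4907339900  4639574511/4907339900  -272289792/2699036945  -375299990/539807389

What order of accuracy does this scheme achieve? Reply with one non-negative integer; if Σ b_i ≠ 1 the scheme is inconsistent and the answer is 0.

3

b = (4174655829/4907339900, 4639574511/4907339900, -272289792/2699036945, -375299990/539807389)
c = (0, 30/11, -17/24, 201/65)
Ac = (0, 0, -10/11, -185/1716)
Σ b_i: 4174655829/4907339900·1 + 4639574511/4907339900·1 + (-272289792/2699036945)·1 + (-375299990/539807389)·1 = 1 ✓
b·c: 4639574511/4907339900·30/11 + (-272289792/2699036945)·(-17/24) + (-375299990/539807389)·201/65 = 1/2 ✓
b·c²: 4639574511/4907339900·900/121 + (-272289792/2699036945)·289/576 + (-375299990/539807389)·40401/4225 = 1/3 ✓
b·Ac: (-272289792/2699036945)·(-10/11) + (-375299990/539807389)·(-185/1716) = 1/6 ✓
b·c³: 4639574511/4907339900·27000/1331 + (-272289792/2699036945)·(-4913/13824) + (-375299990/539807389)·8120601/274625 = -192894345908/143539692075 ≠ 1/4 ⇒ order 3.
b·(c∘Ac): (-272289792/2699036945)·85/132 + (-375299990/539807389)·(-2479/7436) = 16372581/98146798 ≠ 1/8
b·Ac²: (-272289792/2699036945)·(-300/121) + (-375299990/539807389)·1732499/453024 = -187234481405/77732264016 ≠ 1/12
b·A²c: (-375299990/539807389)·(-20/13) = 577384600/539807389 ≠ 1/24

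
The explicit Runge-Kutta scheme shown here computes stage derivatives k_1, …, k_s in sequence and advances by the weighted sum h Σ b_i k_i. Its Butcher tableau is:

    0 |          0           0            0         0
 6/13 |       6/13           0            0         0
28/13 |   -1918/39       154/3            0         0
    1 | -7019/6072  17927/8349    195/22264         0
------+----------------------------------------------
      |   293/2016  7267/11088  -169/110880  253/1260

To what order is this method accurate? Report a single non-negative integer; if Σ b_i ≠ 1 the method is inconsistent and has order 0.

4

b = (293/2016, 7267/11088, -169/110880, 253/1260)
c = (0, 6/13, 28/13, 1)
Ac = (0, 0, 308/13, 511/506)
Σ b_i: 293/2016·1 + 7267/11088·1 + (-169/110880)·1 + 253/1260·1 = 1 ✓
b·c: 7267/11088·6/13 + (-169/110880)·28/13 + 253/1260·1 = 1/2 ✓
b·c²: 7267/11088·36/169 + (-169/110880)·784/169 + 253/1260·1 = 1/3 ✓
b·Ac: (-169/110880)·308/13 + 253/1260·511/506 = 1/6 ✓
b·c³: 7267/11088·216/2197 + (-169/110880)·21952/2197 + 253/1260·1 = 1/4 ✓
b·(c∘Ac): (-169/110880)·8624/169 + 253/1260·511/506 = 1/8 ✓
b·Ac²: (-169/110880)·1848/169 + 253/1260·126/253 = 1/12 ✓
b·A²c: 253/1260·105/506 = 1/24 ✓; 4 stages ⇒ order 4.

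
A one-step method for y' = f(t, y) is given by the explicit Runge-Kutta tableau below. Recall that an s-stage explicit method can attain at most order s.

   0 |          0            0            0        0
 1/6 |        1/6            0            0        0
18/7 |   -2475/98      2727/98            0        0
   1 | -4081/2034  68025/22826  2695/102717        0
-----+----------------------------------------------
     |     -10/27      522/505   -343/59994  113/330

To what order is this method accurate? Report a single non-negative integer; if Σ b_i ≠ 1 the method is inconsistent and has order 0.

4

b = (-10/27, 522/505, -343/59994, 113/330)
c = (0, 1/6, 18/7, 1)
Ac = (0, 0, 909/196, 255/452)
Σ b_i: (-10/27)·1 + 522/505·1 + (-343/59994)·1 + 113/330·1 = 1 ✓
b·c: 522/505·1/6 + (-343/59994)·18/7 + 113/330·1 = 1/2 ✓
b·c²: 522/505·1/36 + (-343/59994)·324/49 + 113/330·1 = 1/3 ✓
b·Ac: (-343/59994)·909/196 + 113/330·255/452 = 1/6 ✓
b·c³: 522/505·1/216 + (-343/59994)·5832/343 + 113/330·1 = 1/4 ✓
b·(c∘Ac): (-343/59994)·8181/686 + 113/330·255/452 = 1/8 ✓
b·Ac²: (-343/59994)·303/392 + 113/330·695/2712 = 1/12 ✓
b·A²c: 113/330·55/452 = 1/24 ✓; 4 stages ⇒ order 4.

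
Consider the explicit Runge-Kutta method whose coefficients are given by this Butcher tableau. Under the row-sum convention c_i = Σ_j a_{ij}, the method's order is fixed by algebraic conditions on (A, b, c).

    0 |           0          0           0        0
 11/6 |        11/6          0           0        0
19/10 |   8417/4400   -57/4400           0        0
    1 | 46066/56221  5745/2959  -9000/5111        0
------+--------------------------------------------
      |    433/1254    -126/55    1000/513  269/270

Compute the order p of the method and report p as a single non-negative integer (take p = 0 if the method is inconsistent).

4

b = (433/1254, -126/55, 1000/513, 269/270)
c = (0, 11/6, 19/10, 1)
Ac = (0, 0, -19/800, 115/538)
Σ b_i: 433/1254·1 + (-126/55)·1 + 1000/513·1 + 269/270·1 = 1 ✓
b·c: (-126/55)·11/6 + 1000/513·19/10 + 269/270·1 = 1/2 ✓
b·c²: (-126/55)·121/36 + 1000/513·361/100 + 269/270·1 = 1/3 ✓
b·Ac: 1000/513·(-19/800) + 269/270·115/538 = 1/6 ✓
b·c³: (-126/55)·1331/216 + 1000/513·6859/1000 + 269/270·1 = 1/4 ✓
b·(c∘Ac): 1000/513·(-361/8000) + 269/270·115/538 = 1/8 ✓
b·Ac²: 1000/513·(-209/4800) + 269/270·545/3228 = 1/12 ✓
b·A²c: 269/270·45/1076 = 1/24 ✓; 4 stages ⇒ order 4.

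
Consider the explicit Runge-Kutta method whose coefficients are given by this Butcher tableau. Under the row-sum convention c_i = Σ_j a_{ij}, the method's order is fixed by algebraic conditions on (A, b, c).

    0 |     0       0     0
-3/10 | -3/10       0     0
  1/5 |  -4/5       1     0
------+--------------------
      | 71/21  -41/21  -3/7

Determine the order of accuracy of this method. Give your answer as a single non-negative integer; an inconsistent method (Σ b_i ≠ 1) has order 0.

b = (71/21, -41/21, -3/7)
c = (0, -3/10, 1/5)
Ac = (0, 0, -3/10)
Σ b_i: 71/21·1 + (-41/21)·1 + (-3/7)·1 = 1 ✓
b·c: (-41/21)·(-3/10) + (-3/7)·1/5 = 1/2 ✓
b·c²: (-41/21)·9/100 + (-3/7)·1/25 = -27/140 ≠ 1/3 ⇒ order 2.
b·Ac: (-3/7)·(-3/10) = 9/70 ≠ 1/6

2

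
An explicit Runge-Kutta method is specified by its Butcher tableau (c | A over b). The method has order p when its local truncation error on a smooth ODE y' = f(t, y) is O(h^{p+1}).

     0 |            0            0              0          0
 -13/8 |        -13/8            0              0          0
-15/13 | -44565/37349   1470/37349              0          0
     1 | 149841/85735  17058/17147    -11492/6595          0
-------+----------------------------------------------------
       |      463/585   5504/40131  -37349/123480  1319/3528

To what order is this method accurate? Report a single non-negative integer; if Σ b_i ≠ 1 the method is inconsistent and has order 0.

b = (463/585, 5504/40131, -37349/123480, 1319/3528)
c = (0, -13/8, -15/13, 1)
Ac = (0, 0, -735/11492, 2079/5276)
Σ b_i: 463/585·1 + 5504/40131·1 + (-37349/123480)·1 + 1319/3528·1 = 1 ✓
b·c: 5504/40131·(-13/8) + (-37349/123480)·(-15/13) + 1319/3528·1 = 1/2 ✓
b·c²: 5504/40131·169/64 + (-37349/123480)·225/169 + 1319/3528·1 = 1/3 ✓
b·Ac: (-37349/123480)·(-735/11492) + 1319/3528·2079/5276 = 1/6 ✓
b·c³: 5504/40131·(-2197/512) + (-37349/123480)·(-3375/2197) + 1319/3528·1 = 1/4 ✓
b·(c∘Ac): (-37349/123480)·11025/149396 + 1319/3528·2079/5276 = 1/8 ✓
b·Ac²: (-37349/123480)·735/7072 + 1319/3528·12957/42208 = 1/12 ✓
b·A²c: 1319/3528·147/1319 = 1/24 ✓; 4 stages ⇒ order 4.

4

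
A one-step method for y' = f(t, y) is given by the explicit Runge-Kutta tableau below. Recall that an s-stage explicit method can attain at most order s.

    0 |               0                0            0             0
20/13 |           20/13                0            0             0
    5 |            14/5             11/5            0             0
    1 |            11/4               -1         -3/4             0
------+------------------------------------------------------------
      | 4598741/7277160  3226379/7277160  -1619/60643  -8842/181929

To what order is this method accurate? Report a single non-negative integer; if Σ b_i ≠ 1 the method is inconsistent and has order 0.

b = (4598741/7277160, 3226379/7277160, -1619/60643, -8842/181929)
c = (0, 20/13, 5, 1)
Ac = (0, 0, 44/13, -275/52)
Σ b_i: 4598741/7277160·1 + 3226379/7277160·1 + (-1619/60643)·1 + (-8842/181929)·1 = 1 ✓
b·c: 3226379/7277160·20/13 + (-1619/60643)·5 + (-8842/181929)·1 = 1/2 ✓
b·c²: 3226379/7277160·400/169 + (-1619/60643)·25 + (-8842/181929)·1 = 1/3 ✓
b·Ac: (-1619/60643)·44/13 + (-8842/181929)·(-275/52) = 1/6 ✓
b·c³: 3226379/7277160·8000/2197 + (-1619/60643)·125 + (-8842/181929)·1 = -1396457/788359 ≠ 1/4 ⇒ order 3.
b·(c∘Ac): (-1619/60643)·220/13 + (-8842/181929)·(-275/52) = -83755/430014 ≠ 1/8
b·Ac²: (-1619/60643)·880/169 + (-8842/181929)·(-14275/676) = 4197035/4730154 ≠ 1/12
b·A²c: (-8842/181929)·(-33/13) = 8842/71669 ≠ 1/24

3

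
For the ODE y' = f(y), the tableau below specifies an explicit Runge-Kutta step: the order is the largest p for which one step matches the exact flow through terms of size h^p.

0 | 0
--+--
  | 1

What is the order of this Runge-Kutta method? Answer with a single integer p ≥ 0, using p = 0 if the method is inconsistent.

1

b = (1)
c = (0)
Σ b_i: 1·1 = 1 ✓; 1 stage ⇒ order 1.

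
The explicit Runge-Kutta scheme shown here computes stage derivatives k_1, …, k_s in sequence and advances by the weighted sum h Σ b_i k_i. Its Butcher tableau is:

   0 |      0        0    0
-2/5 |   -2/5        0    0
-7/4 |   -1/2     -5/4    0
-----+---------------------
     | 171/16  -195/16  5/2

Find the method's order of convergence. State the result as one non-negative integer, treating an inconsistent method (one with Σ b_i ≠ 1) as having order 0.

b = (171/16, -195/16, 5/2)
c = (0, -2/5, -7/4)
Ac = (0, 0, 1/2)
Σ b_i: 171/16·1 + (-195/16)·1 + 5/2·1 = 1 ✓
b·c: (-195/16)·(-2/5) + 5/2·(-7/4) = 1/2 ✓
b·c²: (-195/16)·4/25 + 5/2·49/16 = 913/160 ≠ 1/3 ⇒ order 2.
b·Ac: 5/2·1/2 = 5/4 ≠ 1/6

2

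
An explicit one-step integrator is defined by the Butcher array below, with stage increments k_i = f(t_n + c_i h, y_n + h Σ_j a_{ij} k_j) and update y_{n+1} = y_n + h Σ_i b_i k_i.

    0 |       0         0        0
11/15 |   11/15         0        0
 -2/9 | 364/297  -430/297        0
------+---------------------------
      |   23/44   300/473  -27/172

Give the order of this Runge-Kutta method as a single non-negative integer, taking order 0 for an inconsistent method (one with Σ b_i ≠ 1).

3

b = (23/44, 300/473, -27/172)
c = (0, 11/15, -2/9)
Ac = (0, 0, -86/81)
Σ b_i: 23/44·1 + 300/473·1 + (-27/172)·1 = 1 ✓
b·c: 300/473·11/15 + (-27/172)·(-2/9) = 1/2 ✓
b·c²: 300/473·121/225 + (-27/172)·4/81 = 1/3 ✓
b·Ac: (-27/172)·(-86/81) = 1/6 ✓; 3 stages ⇒ order 3.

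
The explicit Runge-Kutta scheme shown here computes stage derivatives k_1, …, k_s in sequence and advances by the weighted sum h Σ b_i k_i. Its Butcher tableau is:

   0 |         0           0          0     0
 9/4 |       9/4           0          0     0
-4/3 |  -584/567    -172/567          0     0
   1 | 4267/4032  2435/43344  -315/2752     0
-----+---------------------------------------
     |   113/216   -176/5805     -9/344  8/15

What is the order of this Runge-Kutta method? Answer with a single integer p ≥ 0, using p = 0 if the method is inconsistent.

b = (113/216, -176/5805, -9/344, 8/15)
c = (0, 9/4, -4/3, 1)
Ac = (0, 0, -43/63, 125/448)
Σ b_i: 113/216·1 + (-176/5805)·1 + (-9/344)·1 + 8/15·1 = 1 ✓
b·c: (-176/5805)·9/4 + (-9/344)·(-4/3) + 8/15·1 = 1/2 ✓
b·c²: (-176/5805)·81/16 + (-9/344)·16/9 + 8/15·1 = 1/3 ✓
b·Ac: (-9/344)·(-43/63) + 8/15·125/448 = 1/6 ✓
b·c³: (-176/5805)·729/64 + (-9/344)·(-64/27) + 8/15·1 = 1/4 ✓
b·(c∘Ac): (-9/344)·172/189 + 8/15·125/448 = 1/8 ✓
b·Ac²: (-9/344)·(-43/28) + 8/15·145/1792 = 1/12 ✓
b·A²c: 8/15·5/64 = 1/24 ✓; 4 stages ⇒ order 4.

4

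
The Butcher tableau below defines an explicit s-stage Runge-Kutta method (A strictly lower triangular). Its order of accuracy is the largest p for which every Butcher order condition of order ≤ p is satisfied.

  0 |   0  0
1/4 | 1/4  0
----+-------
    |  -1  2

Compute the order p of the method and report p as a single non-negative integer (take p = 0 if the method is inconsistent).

2

b = (-1, 2)
c = (0, 1/4)
Σ b_i: (-1)·1 + 2·1 = 1 ✓
b·c: 2·1/4 = 1/2 ✓; 2 stages ⇒ order 2.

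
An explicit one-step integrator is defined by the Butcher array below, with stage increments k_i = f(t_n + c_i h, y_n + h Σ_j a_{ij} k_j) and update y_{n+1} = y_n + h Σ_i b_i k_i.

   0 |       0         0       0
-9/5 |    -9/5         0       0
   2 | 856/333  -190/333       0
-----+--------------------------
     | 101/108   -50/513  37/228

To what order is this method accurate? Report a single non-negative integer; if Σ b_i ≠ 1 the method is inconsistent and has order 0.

3

b = (101/108, -50/513, 37/228)
c = (0, -9/5, 2)
Ac = (0, 0, 38/37)
Σ b_i: 101/108·1 + (-50/513)·1 + 37/228·1 = 1 ✓
b·c: (-50/513)·(-9/5) + 37/228·2 = 1/2 ✓
b·c²: (-50/513)·81/25 + 37/228·4 = 1/3 ✓
b·Ac: 37/228·38/37 = 1/6 ✓; 3 stages ⇒ order 3.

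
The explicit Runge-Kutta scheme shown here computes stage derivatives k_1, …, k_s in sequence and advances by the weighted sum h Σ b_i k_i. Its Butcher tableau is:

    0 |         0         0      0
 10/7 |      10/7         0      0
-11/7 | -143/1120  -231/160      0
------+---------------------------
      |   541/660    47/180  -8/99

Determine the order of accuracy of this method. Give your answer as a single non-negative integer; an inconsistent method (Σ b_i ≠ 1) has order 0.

b = (541/660, 47/180, -8/99)
c = (0, 10/7, -11/7)
Ac = (0, 0, -33/16)
Σ b_i: 541/660·1 + 47/180·1 + (-8/99)·1 = 1 ✓
b·c: 47/180·10/7 + (-8/99)·(-11/7) = 1/2 ✓
b·c²: 47/180·100/49 + (-8/99)·121/49 = 1/3 ✓
b·Ac: (-8/99)·(-33/16) = 1/6 ✓; 3 stages ⇒ order 3.

3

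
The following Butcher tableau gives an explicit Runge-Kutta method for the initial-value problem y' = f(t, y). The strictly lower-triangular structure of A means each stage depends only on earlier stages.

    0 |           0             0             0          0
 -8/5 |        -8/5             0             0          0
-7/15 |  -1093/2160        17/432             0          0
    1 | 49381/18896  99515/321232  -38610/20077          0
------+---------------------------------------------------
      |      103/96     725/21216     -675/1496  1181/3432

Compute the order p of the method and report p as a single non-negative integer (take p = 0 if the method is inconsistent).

b = (103/96, 725/21216, -675/1496, 1181/3432)
c = (0, -8/5, -7/15, 1)
Ac = (0, 0, -17/270, 949/2362)
Σ b_i: 103/96·1 + 725/21216·1 + (-675/1496)·1 + 1181/3432·1 = 1 ✓
b·c: 725/21216·(-8/5) + (-675/1496)·(-7/15) + 1181/3432·1 = 1/2 ✓
b·c²: 725/21216·64/25 + (-675/1496)·49/225 + 1181/3432·1 = 1/3 ✓
b·Ac: (-675/1496)·(-17/270) + 1181/3432·949/2362 = 1/6 ✓
b·c³: 725/21216·(-512/125) + (-675/1496)·(-343/3375) + 1181/3432·1 = 1/4 ✓
b·(c∘Ac): (-675/1496)·119/4050 + 1181/3432·949/2362 = 1/8 ✓
b·Ac²: (-675/1496)·68/675 + 1181/3432·442/1181 = 1/12 ✓
b·A²c: 1181/3432·143/1181 = 1/24 ✓; 4 stages ⇒ order 4.

4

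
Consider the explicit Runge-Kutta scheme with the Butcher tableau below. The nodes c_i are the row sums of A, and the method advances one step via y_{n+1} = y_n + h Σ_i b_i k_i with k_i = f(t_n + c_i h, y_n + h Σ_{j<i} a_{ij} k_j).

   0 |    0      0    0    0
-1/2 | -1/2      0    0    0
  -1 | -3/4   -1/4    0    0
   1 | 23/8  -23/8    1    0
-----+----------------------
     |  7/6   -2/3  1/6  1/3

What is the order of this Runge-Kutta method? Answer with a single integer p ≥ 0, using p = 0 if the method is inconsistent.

4

b = (7/6, -2/3, 1/6, 1/3)
c = (0, -1/2, -1, 1)
Ac = (0, 0, 1/8, 7/16)
Σ b_i: 7/6·1 + (-2/3)·1 + 1/6·1 + 1/3·1 = 1 ✓
b·c: (-2/3)·(-1/2) + 1/6·(-1) + 1/3·1 = 1/2 ✓
b·c²: (-2/3)·1/4 + 1/6·1 + 1/3·1 = 1/3 ✓
b·Ac: 1/6·1/8 + 1/3·7/16 = 1/6 ✓
b·c³: (-2/3)·(-1/8) + 1/6·(-1) + 1/3·1 = 1/4 ✓
b·(c∘Ac): 1/6·(-1/8) + 1/3·7/16 = 1/8 ✓
b·Ac²: 1/6·(-1/16) + 1/3·9/32 = 1/12 ✓
b·A²c: 1/3·1/8 = 1/24 ✓; 4 stages ⇒ order 4.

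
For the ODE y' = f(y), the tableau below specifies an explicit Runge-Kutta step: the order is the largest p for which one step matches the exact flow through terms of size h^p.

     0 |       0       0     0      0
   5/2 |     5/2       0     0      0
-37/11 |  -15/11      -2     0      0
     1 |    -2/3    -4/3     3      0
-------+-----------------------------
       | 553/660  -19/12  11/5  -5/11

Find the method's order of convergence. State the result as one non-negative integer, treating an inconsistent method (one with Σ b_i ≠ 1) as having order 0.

b = (553/660, -19/12, 11/5, -5/11)
c = (0, 5/2, -37/11, 1)
Ac = (0, 0, -5, -443/33)
Σ b_i: 553/660·1 + (-19/12)·1 + 11/5·1 + (-5/11)·1 = 1 ✓
b·c: (-19/12)·5/2 + 11/5·(-37/11) + (-5/11)·1 = -15593/1320 ≠ 1/2 ⇒ order 1.

1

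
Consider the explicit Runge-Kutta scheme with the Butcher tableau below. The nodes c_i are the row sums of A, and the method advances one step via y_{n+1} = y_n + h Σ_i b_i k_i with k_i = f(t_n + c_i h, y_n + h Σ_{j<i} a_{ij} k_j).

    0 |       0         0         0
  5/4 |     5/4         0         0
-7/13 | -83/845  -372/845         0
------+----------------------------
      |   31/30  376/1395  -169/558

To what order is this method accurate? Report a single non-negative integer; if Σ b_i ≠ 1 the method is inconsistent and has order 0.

b = (31/30, 376/1395, -169/558)
c = (0, 5/4, -7/13)
Ac = (0, 0, -93/169)
Σ b_i: 31/30·1 + 376/1395·1 + (-169/558)·1 = 1 ✓
b·c: 376/1395·5/4 + (-169/558)·(-7/13) = 1/2 ✓
b·c²: 376/1395·25/16 + (-169/558)·49/169 = 1/3 ✓
b·Ac: (-169/558)·(-93/169) = 1/6 ✓; 3 stages ⇒ order 3.

3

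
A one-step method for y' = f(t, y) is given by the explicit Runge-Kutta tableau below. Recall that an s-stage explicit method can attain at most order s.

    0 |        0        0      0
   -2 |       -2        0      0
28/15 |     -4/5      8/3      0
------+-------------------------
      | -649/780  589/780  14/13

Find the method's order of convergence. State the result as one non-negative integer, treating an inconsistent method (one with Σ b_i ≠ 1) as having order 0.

2

b = (-649/780, 589/780, 14/13)
c = (0, -2, 28/15)
Ac = (0, 0, -16/3)
Σ b_i: (-649/780)·1 + 589/780·1 + 14/13·1 = 1 ✓
b·c: 589/780·(-2) + 14/13·28/15 = 1/2 ✓
b·c²: 589/780·4 + 14/13·784/225 = 19811/2925 ≠ 1/3 ⇒ order 2.
b·Ac: 14/13·(-16/3) = -224/39 ≠ 1/6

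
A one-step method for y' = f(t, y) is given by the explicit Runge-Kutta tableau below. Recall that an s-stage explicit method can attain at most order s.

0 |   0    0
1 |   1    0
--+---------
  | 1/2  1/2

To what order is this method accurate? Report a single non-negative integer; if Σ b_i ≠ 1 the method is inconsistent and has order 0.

2

b = (1/2, 1/2)
c = (0, 1)
Σ b_i: 1/2·1 + 1/2·1 = 1 ✓
b·c: 1/2·1 = 1/2 ✓; 2 stages ⇒ order 2.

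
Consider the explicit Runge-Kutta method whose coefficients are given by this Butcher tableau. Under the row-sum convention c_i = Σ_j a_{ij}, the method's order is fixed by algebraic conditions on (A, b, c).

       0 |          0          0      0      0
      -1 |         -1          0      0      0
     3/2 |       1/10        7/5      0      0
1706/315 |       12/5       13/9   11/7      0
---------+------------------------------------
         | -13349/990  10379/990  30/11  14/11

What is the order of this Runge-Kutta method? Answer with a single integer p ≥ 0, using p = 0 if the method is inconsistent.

2

b = (-13349/990, 10379/990, 30/11, 14/11)
c = (0, -1, 3/2, 1706/315)
Ac = (0, 0, -7/5, 115/126)
Σ b_i: (-13349/990)·1 + 10379/990·1 + 30/11·1 + 14/11·1 = 1 ✓
b·c: 10379/990·(-1) + 30/11·3/2 + 14/11·1706/315 = 1/2 ✓
b·c²: 10379/990·1 + 30/11·9/4 + 14/11·2910436/99225 = 8412377/155925 ≠ 1/3 ⇒ order 2.
b·Ac: 30/11·(-7/5) + 14/11·115/126 = -263/99 ≠ 1/6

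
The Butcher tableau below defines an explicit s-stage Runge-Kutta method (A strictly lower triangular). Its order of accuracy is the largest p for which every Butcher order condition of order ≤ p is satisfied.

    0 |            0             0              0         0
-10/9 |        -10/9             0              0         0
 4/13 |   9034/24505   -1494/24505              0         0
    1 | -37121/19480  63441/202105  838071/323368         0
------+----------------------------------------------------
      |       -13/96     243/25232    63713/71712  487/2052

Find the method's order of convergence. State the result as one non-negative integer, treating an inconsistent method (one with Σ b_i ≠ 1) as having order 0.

4

b = (-13/96, 243/25232, 63713/71712, 487/2052)
c = (0, -10/9, 4/13, 1)
Ac = (0, 0, 332/4901, 437/974)
Σ b_i: (-13/96)·1 + 243/25232·1 + 63713/71712·1 + 487/2052·1 = 1 ✓
b·c: 243/25232·(-10/9) + 63713/71712·4/13 + 487/2052·1 = 1/2 ✓
b·c²: 243/25232·100/81 + 63713/71712·16/169 + 487/2052·1 = 1/3 ✓
b·Ac: 63713/71712·332/4901 + 487/2052·437/974 = 1/6 ✓
b·c³: 243/25232·(-1000/729) + 63713/71712·64/2197 + 487/2052·1 = 1/4 ✓
b·(c∘Ac): 63713/71712·1328/63713 + 487/2052·437/974 = 1/8 ✓
b·Ac²: 63713/71712·(-3320/44109) + 487/2052·2774/4383 = 1/12 ✓
b·A²c: 487/2052·171/974 = 1/24 ✓; 4 stages ⇒ order 4.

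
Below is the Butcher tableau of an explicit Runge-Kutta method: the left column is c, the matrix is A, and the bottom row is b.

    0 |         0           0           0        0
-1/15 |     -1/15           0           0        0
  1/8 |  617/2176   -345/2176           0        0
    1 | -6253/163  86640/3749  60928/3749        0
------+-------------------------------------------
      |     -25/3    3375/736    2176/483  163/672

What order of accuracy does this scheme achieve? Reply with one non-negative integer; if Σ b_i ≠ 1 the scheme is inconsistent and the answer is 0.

4

b = (-25/3, 3375/736, 2176/483, 163/672)
c = (0, -1/15, 1/8, 1)
Ac = (0, 0, 23/2176, 80/163)
Σ b_i: (-25/3)·1 + 3375/736·1 + 2176/483·1 + 163/672·1 = 1 ✓
b·c: 3375/736·(-1/15) + 2176/483·1/8 + 163/672·1 = 1/2 ✓
b·c²: 3375/736·1/225 + 2176/483·1/64 + 163/672·1 = 1/3 ✓
b·Ac: 2176/483·23/2176 + 163/672·80/163 = 1/6 ✓
b·c³: 3375/736·(-1/3375) + 2176/483·1/512 + 163/672·1 = 1/4 ✓
b·(c∘Ac): 2176/483·23/17408 + 163/672·80/163 = 1/8 ✓
b·Ac²: 2176/483·(-23/32640) + 163/672·872/2445 = 1/12 ✓
b·A²c: 163/672·28/163 = 1/24 ✓; 4 stages ⇒ order 4.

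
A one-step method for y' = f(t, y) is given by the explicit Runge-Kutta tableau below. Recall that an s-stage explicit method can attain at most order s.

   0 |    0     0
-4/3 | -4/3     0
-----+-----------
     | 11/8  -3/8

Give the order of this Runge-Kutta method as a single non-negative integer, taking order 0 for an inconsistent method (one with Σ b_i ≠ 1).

2

b = (11/8, -3/8)
c = (0, -4/3)
Σ b_i: 11/8·1 + (-3/8)·1 = 1 ✓
b·c: (-3/8)·(-4/3) = 1/2 ✓; 2 stages ⇒ order 2.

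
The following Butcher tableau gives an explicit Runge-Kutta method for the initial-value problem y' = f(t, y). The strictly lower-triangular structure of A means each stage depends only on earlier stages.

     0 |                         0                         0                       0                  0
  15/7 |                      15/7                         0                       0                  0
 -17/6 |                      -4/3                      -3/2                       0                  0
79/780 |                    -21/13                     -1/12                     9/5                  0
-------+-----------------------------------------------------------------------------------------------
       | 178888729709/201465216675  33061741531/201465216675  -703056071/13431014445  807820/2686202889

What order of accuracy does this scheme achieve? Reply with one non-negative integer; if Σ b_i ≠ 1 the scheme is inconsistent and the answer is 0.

3

b = (178888729709/201465216675, 33061741531/201465216675, -703056071/13431014445, 807820/2686202889)
c = (0, 15/7, -17/6, 79/780)
Ac = (0, 0, -45/14, -739/140)
Σ b_i: 178888729709/201465216675·1 + 33061741531/201465216675·1 + (-703056071/13431014445)·1 + 807820/2686202889·1 = 1 ✓
b·c: 33061741531/201465216675·15/7 + (-703056071/13431014445)·(-17/6) + 807820/2686202889·79/780 = 1/2 ✓
b·c²: 33061741531/201465216675·225/49 + (-703056071/13431014445)·289/36 + 807820/2686202889·6241/608400 = 1/3 ✓
b·Ac: (-703056071/13431014445)·(-45/14) + 807820/2686202889·(-739/140) = 1/6 ✓
b·c³: 33061741531/201465216675·3375/343 + (-703056071/13431014445)·(-4913/216) + 807820/2686202889·493039/474552000 = 352675498476437/125714295205200 ≠ 1/4 ⇒ order 3.
b·(c∘Ac): (-703056071/13431014445)·255/28 + 807820/2686202889·(-58381/109200) = -38429948863/80586086670 ≠ 1/8
b·Ac²: (-703056071/13431014445)·(-675/98) + 807820/2686202889·6893/490 = 13718032891/37606840446 ≠ 1/12
b·A²c: 807820/2686202889·(-81/14) = -10905570/6267806741 ≠ 1/24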